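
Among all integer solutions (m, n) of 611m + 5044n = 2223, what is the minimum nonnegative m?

gcd(5044, 611):
  5044 = 8·611 + 156
  611 = 3·156 + 143
  156 = 1·143 + 13
  143 = 11·13
so gcd(5044, 611) = 13.
13 divides 2223, so solutions exist.
Back-substitute for Bézout coefficients:
  13 = 156 - 1·143
  ... = 611·(-33) + 5044·(4)
Scale by 2223/13 = 171: (m₀, n₀) = (-5643, 684).
General solution: m = -5643 + 388t, n = 684 - 47t for integer t.
m ≥ 0: smallest is -5643 mod 388 = 177 (at t = 15), with n = -21.

177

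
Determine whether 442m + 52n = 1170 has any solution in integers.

gcd(442, 52) = 26.
26 divides 1170, so integer solutions exist.

yes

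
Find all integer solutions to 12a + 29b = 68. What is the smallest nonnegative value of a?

25

gcd(29, 12) = 1  (29 = 2·12 + 5, 12 = 2·5 + 2, 5 = 2·2 + 1, 2 = 2·1).
1 divides 68, so solutions exist.
Back-substituting, 12·(-12) + 29·(5) = 1.
Scale by 68/1 = 68: (a₀, b₀) = (-816, 340).
General solution: a = -816 + 29t, b = 340 - 12t for integer t.
a ≥ 0: smallest is -816 mod 29 = 25 (at t = 29), with b = -8.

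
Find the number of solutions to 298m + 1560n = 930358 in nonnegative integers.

4

gcd(1560, 298):
  1560 = 5·298 + 70
  298 = 4·70 + 18
  70 = 3·18 + 16
  18 = 1·16 + 2
  16 = 8·2
so gcd(1560, 298) = 2.
Back-substitute for Bézout coefficients:
  2 = 18 - 1·16
  ... = 298·(89) + 1560·(-17)
Scale by 465179: one solution is (41400931, -7908043). Reduce m mod 780: (91, 579).
General: m = 91 + 780t, n = 579 - 149t.
m ≥ 0 ⇒ t ≥ 0; n ≥ 0 ⇒ t ≤ 3. So t ∈ [0, 3]: 4 solutions.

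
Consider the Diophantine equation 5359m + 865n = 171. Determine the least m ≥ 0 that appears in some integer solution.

779

gcd(5359, 865):
  5359 = 6×865 + 169
  865 = 5×169 + 20
  169 = 8×20 + 9
  20 = 2×9 + 2
  9 = 4×2 + 1
  2 = 2×1
so gcd(5359, 865) = 1.
1 divides 171, so solutions exist.
Back-substitute for Bézout coefficients:
  1 = 9 - 4×2
  ... = 5359×(389) + 865×(-2410)
Scale by 171/1 = 171: (m₀, n₀) = (66519, -412110).
General solution: m = 66519 + 865t, n = -412110 - 5359t for integer t.
m ≥ 0: smallest is 66519 mod 865 = 779 (at t = -76), with n = -4826.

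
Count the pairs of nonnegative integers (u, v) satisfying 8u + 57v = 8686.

gcd(57, 8):
  57 = 7×8 + 1
  8 = 8×1
so gcd(57, 8) = 1.
Back-substitute for Bézout coefficients:
  1 = 57 - 7×8
  ... = 8×(-7) + 57×(1)
Scale by 8686: one solution is (-60802, 8686). Reduce u mod 57: (17, 150).
General: u = 17 + 57t, v = 150 - 8t.
u ≥ 0 ⇒ t ≥ 0; v ≥ 0 ⇒ t ≤ 18. So t ∈ [0, 18]: 19 solutions.

19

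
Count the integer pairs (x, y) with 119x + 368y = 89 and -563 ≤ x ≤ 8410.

gcd(368, 119) = 1  (368 = 3*119 + 11, 119 = 10*11 + 9, 11 = 1*9 + 2, 9 = 4*2 + 1, 2 = 2*1).
Back-substituting, 119*(167) + 368*(-54) = 1.
Scale by 89: particular solution (14863, -4806); reduce x mod 368: (143, -46).
General solution: x = 143 + 368t, y = -46 - 119t for integer t.
-563 ≤ 143 + 368t ≤ 8410 gives t ∈ [-1, 22], which is 24 values.

24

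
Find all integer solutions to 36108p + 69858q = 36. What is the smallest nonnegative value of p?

gcd(69858, 36108) = 18.
18 divides 36, so solutions exist.
By Bézout, 36108×(-474) + 69858×(245) = 18.
Scale by 36/18 = 2: (p₀, q₀) = (-948, 490).
General solution: p = -948 + 3881t, q = 490 - 2006t for integer t.
p ≥ 0: smallest is -948 mod 3881 = 2933 (at t = 1), with q = -1516.

2933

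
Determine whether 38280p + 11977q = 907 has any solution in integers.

gcd(38280, 11977):
  38280 = 3×11977 + 2349
  11977 = 5×2349 + 232
  2349 = 10×232 + 29
  232 = 8×29
so gcd(38280, 11977) = 29.
29 does not divide 907 (remainder 8), so no integer solutions.

no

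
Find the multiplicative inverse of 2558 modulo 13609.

gcd(13609, 2558):
  13609 = 5*2558 + 819
  2558 = 3*819 + 101
  819 = 8*101 + 11
  101 = 9*11 + 2
  11 = 5*2 + 1
  2 = 2*1
so gcd(13609, 2558) = 1.
Back-substitute for Bézout coefficients:
  1 = 11 - 5*2
  ... = 2558*(-6198) + 13609*(1165)
So 2558*-6198 ≡ 1 (mod 13609), and -6198 mod 13609 = 7411.

7411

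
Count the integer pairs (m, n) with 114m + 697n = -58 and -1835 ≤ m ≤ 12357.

20

gcd(697, 114) = 1  (697 = 6·114 + 13, 114 = 8·13 + 10, 13 = 1·10 + 3, 10 = 3·3 + 1, 3 = 3·1).
Back-substituting, 114·(214) + 697·(-35) = 1.
Scale by -58: particular solution (-12412, 2030); reduce m mod 697: (134, -22).
General solution: m = 134 + 697t, n = -22 - 114t for integer t.
-1835 ≤ 134 + 697t ≤ 12357 gives t ∈ [-2, 17], which is 20 values.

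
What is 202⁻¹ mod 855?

gcd(855, 202) = 1  (855 = 4·202 + 47, 202 = 4·47 + 14, 47 = 3·14 + 5, 14 = 2·5 + 4, 5 = 1·4 + 1, 4 = 4·1).
Back-substituting, 202·(-182) + 855·(43) = 1.
So 202·-182 ≡ 1 (mod 855), and -182 mod 855 = 673.

673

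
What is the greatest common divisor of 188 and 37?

gcd(188, 37):
  188 = 5×37 + 3
  37 = 12×3 + 1
  3 = 3×1
so gcd(188, 37) = 1.

1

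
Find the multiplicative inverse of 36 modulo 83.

30

gcd(83, 36) = 1  (83 = 2·36 + 11, 36 = 3·11 + 3, 11 = 3·3 + 2, 3 = 1·2 + 1, 2 = 2·1).
Back-substituting, 36·(30) + 83·(-13) = 1.
So 36·30 ≡ 1 (mod 83), and 30 mod 83 = 30.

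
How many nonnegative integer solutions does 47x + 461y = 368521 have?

17

gcd(461, 47) = 1.
By Bézout, 47×(206) + 461×(-21) = 1.
One solution: (151, 784).
General: x = 151 + 461t, y = 784 - 47t.
x ≥ 0 ⇒ t ≥ 0; y ≥ 0 ⇒ t ≤ 16. So t ∈ [0, 16]: 17 solutions.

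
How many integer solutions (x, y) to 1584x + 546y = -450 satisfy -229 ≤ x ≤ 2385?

29

gcd(1584, 546):
  1584 = 2·546 + 492
  546 = 1·492 + 54
  492 = 9·54 + 6
  54 = 9·6
so gcd(1584, 546) = 6.
Back-substitute for Bézout coefficients:
  6 = 492 - 9·54
  ... = 1584·(10) + 546·(-29)
Scale by -75: particular solution (-750, 2175); reduce x mod 91: (69, -201).
General solution: x = 69 + 91t, y = -201 - 264t for integer t.
-229 ≤ 69 + 91t ≤ 2385 gives t ∈ [-3, 25], which is 29 values.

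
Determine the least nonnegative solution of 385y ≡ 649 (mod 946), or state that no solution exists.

gcd(946, 385) = 11.
11 divides 649, so solutions exist.
By Bézout, 385·(-27) + 946·(11) = 11.
So 385·(-27) ≡ 11 (mod 946); multiply by 59: y ≡ -1593 (mod 86).
Smallest nonnegative: y = -1593 mod 86 = 41.

41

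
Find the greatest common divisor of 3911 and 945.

gcd(3911, 945):
  3911 = 4×945 + 131
  945 = 7×131 + 28
  131 = 4×28 + 19
  28 = 1×19 + 9
  19 = 2×9 + 1
  9 = 9×1
so gcd(3911, 945) = 1.

1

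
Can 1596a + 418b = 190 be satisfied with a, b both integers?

yes

gcd(1596, 418) = 38.
38 divides 190, so integer solutions exist.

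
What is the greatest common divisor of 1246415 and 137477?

1

gcd(1246415, 137477) = 1  (1246415 = 9*137477 + 9122, 137477 = 15*9122 + 647, 9122 = 14*647 + 64, 647 = 10*64 + 7, 64 = 9*7 + 1, 7 = 7*1).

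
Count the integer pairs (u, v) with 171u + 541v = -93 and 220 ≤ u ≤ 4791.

gcd(541, 171):
  541 = 3×171 + 28
  171 = 6×28 + 3
  28 = 9×3 + 1
  3 = 3×1
so gcd(541, 171) = 1.
Back-substitute for Bézout coefficients:
  1 = 28 - 9×3
  ... = 171×(-174) + 541×(55)
Scale by -93: particular solution (16182, -5115); reduce u mod 541: (493, -156).
General solution: u = 493 + 541t, v = -156 - 171t for integer t.
220 ≤ 493 + 541t ≤ 4791 gives t ∈ [0, 7], which is 8 values.

8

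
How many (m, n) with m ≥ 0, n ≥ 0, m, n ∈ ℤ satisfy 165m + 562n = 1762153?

19

gcd(562, 165):
  562 = 3·165 + 67
  165 = 2·67 + 31
  67 = 2·31 + 5
  31 = 6·5 + 1
  5 = 5·1
so gcd(562, 165) = 1.
Back-substitute for Bézout coefficients:
  1 = 31 - 6·5
  ... = 165·(109) + 562·(-32)
Scale by 1762153: one solution is (192074677, -56388896). Reduce m mod 562: (499, 2989).
General: m = 499 + 562t, n = 2989 - 165t.
m ≥ 0 ⇒ t ≥ 0; n ≥ 0 ⇒ t ≤ 18. So t ∈ [0, 18]: 19 solutions.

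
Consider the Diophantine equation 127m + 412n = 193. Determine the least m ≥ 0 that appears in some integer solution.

287

gcd(412, 127):
  412 = 3×127 + 31
  127 = 4×31 + 3
  31 = 10×3 + 1
  3 = 3×1
so gcd(412, 127) = 1.
1 divides 193, so solutions exist.
Back-substitute for Bézout coefficients:
  1 = 31 - 10×3
  ... = 127×(-133) + 412×(41)
Scale by 193/1 = 193: (m₀, n₀) = (-25669, 7913).
General solution: m = -25669 + 412t, n = 7913 - 127t for integer t.
m ≥ 0: smallest is -25669 mod 412 = 287 (at t = 63), with n = -88.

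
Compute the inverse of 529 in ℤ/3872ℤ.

gcd(3872, 529) = 1  (3872 = 7·529 + 169, 529 = 3·169 + 22, 169 = 7·22 + 15, 22 = 1·15 + 7, 15 = 2·7 + 1, 7 = 7·1).
Back-substituting, 529·(-527) + 3872·(72) = 1.
So 529·-527 ≡ 1 (mod 3872), and -527 mod 3872 = 3345.

3345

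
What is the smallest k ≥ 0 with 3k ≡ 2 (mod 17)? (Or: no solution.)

gcd(17, 3) = 1  (17 = 5*3 + 2, 3 = 1*2 + 1, 2 = 2*1).
1 divides 2, so solutions exist.
Back-substituting, 3*(6) + 17*(-1) = 1.
So 3*(6) ≡ 1 (mod 17); multiply by 2: k ≡ 12 (mod 17).
Smallest nonnegative: k = 12 mod 17 = 12.

12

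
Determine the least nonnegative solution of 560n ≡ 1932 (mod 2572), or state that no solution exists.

gcd(2572, 560) = 4  (2572 = 4×560 + 332, 560 = 1×332 + 228, 332 = 1×228 + 104, 228 = 2×104 + 20, 104 = 5×20 + 4, 20 = 5×4).
4 divides 1932, so solutions exist.
Back-substituting, 560×(-124) + 2572×(27) = 4.
So 560×(-124) ≡ 4 (mod 2572); multiply by 483: n ≡ -59892 (mod 643).
Smallest nonnegative: n = -59892 mod 643 = 550.

550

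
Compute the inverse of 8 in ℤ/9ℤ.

8

gcd(9, 8) = 1.
By Bézout, 8×(-1) + 9×(1) = 1.
So 8×-1 ≡ 1 (mod 9), and -1 mod 9 = 8.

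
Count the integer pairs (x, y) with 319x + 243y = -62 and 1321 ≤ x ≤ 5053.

gcd(319, 243):
  319 = 1*243 + 76
  243 = 3*76 + 15
  76 = 5*15 + 1
  15 = 15*1
so gcd(319, 243) = 1.
Back-substitute for Bézout coefficients:
  1 = 76 - 5*15
  ... = 319*(16) + 243*(-21)
Scale by -62: particular solution (-992, 1302); reduce x mod 243: (223, -293).
General solution: x = 223 + 243t, y = -293 - 319t for integer t.
1321 ≤ 223 + 243t ≤ 5053 gives t ∈ [5, 19], which is 15 values.

15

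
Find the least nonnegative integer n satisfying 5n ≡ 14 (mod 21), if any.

gcd(21, 5) = 1.
1 divides 14, so solutions exist.
By Bézout, 5*(-4) + 21*(1) = 1.
So 5*(-4) ≡ 1 (mod 21); multiply by 14: n ≡ -56 (mod 21).
Smallest nonnegative: n = -56 mod 21 = 7.

7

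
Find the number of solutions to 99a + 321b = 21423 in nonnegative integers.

2

gcd(321, 99) = 3  (321 = 3×99 + 24, 99 = 4×24 + 3, 24 = 8×3).
Back-substituting, 99×(13) + 321×(-4) = 3.
Scale by 7141: one solution is (92833, -28564). Reduce a mod 107: (64, 47).
General: a = 64 + 107t, b = 47 - 33t.
a ≥ 0 ⇒ t ≥ 0; b ≥ 0 ⇒ t ≤ 1. So t ∈ [0, 1]: 2 solutions.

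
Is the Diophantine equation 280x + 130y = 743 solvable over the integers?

gcd(280, 130):
  280 = 2·130 + 20
  130 = 6·20 + 10
  20 = 2·10
so gcd(280, 130) = 10.
10 does not divide 743 (remainder 3), so no integer solutions.

no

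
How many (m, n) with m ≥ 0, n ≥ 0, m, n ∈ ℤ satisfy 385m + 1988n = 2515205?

gcd(1988, 385) = 7  (1988 = 5×385 + 63, 385 = 6×63 + 7, 63 = 9×7).
Back-substituting, 385×(31) + 1988×(-6) = 7.
Scale by 359315: one solution is (11138765, -2155890). Reduce m mod 284: (1, 1265).
General: m = 1 + 284t, n = 1265 - 55t.
m ≥ 0 ⇒ t ≥ 0; n ≥ 0 ⇒ t ≤ 23. So t ∈ [0, 23]: 24 solutions.

24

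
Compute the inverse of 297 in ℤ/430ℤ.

gcd(430, 297) = 1  (430 = 1·297 + 133, 297 = 2·133 + 31, 133 = 4·31 + 9, 31 = 3·9 + 4, 9 = 2·4 + 1, 4 = 4·1).
Back-substituting, 297·(-97) + 430·(67) = 1.
So 297·-97 ≡ 1 (mod 430), and -97 mod 430 = 333.

333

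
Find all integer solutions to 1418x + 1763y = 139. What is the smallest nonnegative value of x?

807

gcd(1763, 1418):
  1763 = 1·1418 + 345
  1418 = 4·345 + 38
  345 = 9·38 + 3
  38 = 12·3 + 2
  3 = 1·2 + 1
  2 = 2·1
so gcd(1763, 1418) = 1.
1 divides 139, so solutions exist.
Back-substitute for Bézout coefficients:
  1 = 3 - 1·2
  ... = 1418·(-603) + 1763·(485)
Scale by 139/1 = 139: (x₀, y₀) = (-83817, 67415).
General solution: x = -83817 + 1763t, y = 67415 - 1418t for integer t.
x ≥ 0: smallest is -83817 mod 1763 = 807 (at t = 48), with y = -649.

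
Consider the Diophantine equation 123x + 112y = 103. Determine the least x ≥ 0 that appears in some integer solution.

gcd(123, 112):
  123 = 1*112 + 11
  112 = 10*11 + 2
  11 = 5*2 + 1
  2 = 2*1
so gcd(123, 112) = 1.
1 divides 103, so solutions exist.
Back-substitute for Bézout coefficients:
  1 = 11 - 5*2
  ... = 123*(51) + 112*(-56)
Scale by 103/1 = 103: (x₀, y₀) = (5253, -5768).
General solution: x = 5253 + 112t, y = -5768 - 123t for integer t.
x ≥ 0: smallest is 5253 mod 112 = 101 (at t = -46), with y = -110.

101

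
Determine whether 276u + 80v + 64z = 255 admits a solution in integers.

no

gcd(276, 80) = 4.
gcd(4, 64) = 4.
4 does not divide 255 (remainder 3), so no integer solutions.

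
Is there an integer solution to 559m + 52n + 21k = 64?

gcd(559, 52) = 13.
gcd(13, 21) = 1.
1 divides 64, so integer solutions exist.

yes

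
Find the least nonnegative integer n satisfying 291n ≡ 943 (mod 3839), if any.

gcd(3839, 291) = 1.
1 divides 943, so solutions exist.
By Bézout, 291·(-343) + 3839·(26) = 1.
So 291·(-343) ≡ 1 (mod 3839); multiply by 943: n ≡ -323449 (mod 3839).
Smallest nonnegative: n = -323449 mod 3839 = 2866.

2866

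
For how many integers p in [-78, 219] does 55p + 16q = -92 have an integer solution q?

18

gcd(55, 16) = 1  (55 = 3·16 + 7, 16 = 2·7 + 2, 7 = 3·2 + 1, 2 = 2·1).
Back-substituting, 55·(7) + 16·(-24) = 1.
Scale by -92: particular solution (-644, 2208); reduce p mod 16: (12, -47).
General solution: p = 12 + 16t, q = -47 - 55t for integer t.
-78 ≤ 12 + 16t ≤ 219 gives t ∈ [-5, 12], which is 18 values.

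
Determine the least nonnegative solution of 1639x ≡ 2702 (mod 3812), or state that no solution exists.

gcd(3812, 1639):
  3812 = 2×1639 + 534
  1639 = 3×534 + 37
  534 = 14×37 + 16
  37 = 2×16 + 5
  16 = 3×5 + 1
  5 = 5×1
so gcd(3812, 1639) = 1.
1 divides 2702, so solutions exist.
Back-substitute for Bézout coefficients:
  1 = 16 - 3×5
  ... = 1639×(-721) + 3812×(310)
So 1639×(-721) ≡ 1 (mod 3812); multiply by 2702: x ≡ -1948142 (mod 3812).
Smallest nonnegative: x = -1948142 mod 3812 = 3602.

3602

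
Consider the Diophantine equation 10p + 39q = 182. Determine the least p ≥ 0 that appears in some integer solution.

26

gcd(39, 10) = 1  (39 = 3·10 + 9, 10 = 1·9 + 1, 9 = 9·1).
1 divides 182, so solutions exist.
Back-substituting, 10·(4) + 39·(-1) = 1.
Scale by 182/1 = 182: (p₀, q₀) = (728, -182).
General solution: p = 728 + 39t, q = -182 - 10t for integer t.
p ≥ 0: smallest is 728 mod 39 = 26 (at t = -18), with q = -2.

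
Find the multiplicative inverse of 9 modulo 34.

19

gcd(34, 9):
  34 = 3·9 + 7
  9 = 1·7 + 2
  7 = 3·2 + 1
  2 = 2·1
so gcd(34, 9) = 1.
Back-substitute for Bézout coefficients:
  1 = 7 - 3·2
  ... = 9·(-15) + 34·(4)
So 9·-15 ≡ 1 (mod 34), and -15 mod 34 = 19.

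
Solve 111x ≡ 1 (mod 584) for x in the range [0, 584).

463

gcd(584, 111) = 1.
By Bézout, 111·(-121) + 584·(23) = 1.
So 111·-121 ≡ 1 (mod 584), and -121 mod 584 = 463.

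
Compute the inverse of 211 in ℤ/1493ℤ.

1026

gcd(1493, 211) = 1.
By Bézout, 211×(-467) + 1493×(66) = 1.
So 211×-467 ≡ 1 (mod 1493), and -467 mod 1493 = 1026.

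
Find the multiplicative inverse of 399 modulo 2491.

gcd(2491, 399) = 1  (2491 = 6×399 + 97, 399 = 4×97 + 11, 97 = 8×11 + 9, 11 = 1×9 + 2, 9 = 4×2 + 1, 2 = 2×1).
Back-substituting, 399×(-1130) + 2491×(181) = 1.
So 399×-1130 ≡ 1 (mod 2491), and -1130 mod 2491 = 1361.

1361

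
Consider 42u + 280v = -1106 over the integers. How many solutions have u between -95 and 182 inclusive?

14

gcd(280, 42):
  280 = 6×42 + 28
  42 = 1×28 + 14
  28 = 2×14
so gcd(280, 42) = 14.
Back-substitute for Bézout coefficients:
  14 = 42 - 1×28
  ... = 42×(7) + 280×(-1)
Scale by -79: particular solution (-553, 79); reduce u mod 20: (7, -5).
General solution: u = 7 + 20t, v = -5 - 3t for integer t.
-95 ≤ 7 + 20t ≤ 182 gives t ∈ [-5, 8], which is 14 values.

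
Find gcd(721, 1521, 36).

gcd(1521, 721):
  1521 = 2*721 + 79
  721 = 9*79 + 10
  79 = 7*10 + 9
  10 = 1*9 + 1
  9 = 9*1
so gcd(1521, 721) = 1.
gcd(1, 36) = 1.

1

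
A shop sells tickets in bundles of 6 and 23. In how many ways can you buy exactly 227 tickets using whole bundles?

Need nonnegative integers with 6j + 23k = 227.
gcd(6, 23) = 1, and 6·(4) + 23·(-1) = 1.
So (j₀, k₀) = (908, -227); general j = 908 + 23t, k = -227 - 6t.
j ≥ 0 ⇒ t ≥ -39; k ≥ 0 ⇒ t ≤ -38. That's 2 values of t.

2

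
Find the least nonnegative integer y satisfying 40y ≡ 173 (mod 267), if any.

gcd(267, 40) = 1.
1 divides 173, so solutions exist.
By Bézout, 40×(-20) + 267×(3) = 1.
So 40×(-20) ≡ 1 (mod 267); multiply by 173: y ≡ -3460 (mod 267).
Smallest nonnegative: y = -3460 mod 267 = 11.

11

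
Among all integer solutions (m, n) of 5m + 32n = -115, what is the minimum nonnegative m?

9

gcd(32, 5):
  32 = 6×5 + 2
  5 = 2×2 + 1
  2 = 2×1
so gcd(32, 5) = 1.
1 divides -115, so solutions exist.
Back-substitute for Bézout coefficients:
  1 = 5 - 2×2
  ... = 5×(13) + 32×(-2)
Scale by -115/1 = -115: (m₀, n₀) = (-1495, 230).
General solution: m = -1495 + 32t, n = 230 - 5t for integer t.
m ≥ 0: smallest is -1495 mod 32 = 9 (at t = 47), with n = -5.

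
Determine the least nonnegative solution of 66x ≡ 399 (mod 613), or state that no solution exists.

gcd(613, 66) = 1  (613 = 9*66 + 19, 66 = 3*19 + 9, 19 = 2*9 + 1, 9 = 9*1).
1 divides 399, so solutions exist.
Back-substituting, 66*(-65) + 613*(7) = 1.
So 66*(-65) ≡ 1 (mod 613); multiply by 399: x ≡ -25935 (mod 613).
Smallest nonnegative: x = -25935 mod 613 = 424.

424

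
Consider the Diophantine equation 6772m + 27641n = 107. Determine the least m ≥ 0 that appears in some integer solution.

22192

gcd(27641, 6772):
  27641 = 4·6772 + 553
  6772 = 12·553 + 136
  553 = 4·136 + 9
  136 = 15·9 + 1
  9 = 9·1
so gcd(27641, 6772) = 1.
1 divides 107, so solutions exist.
Back-substitute for Bézout coefficients:
  1 = 136 - 15·9
  ... = 6772·(3049) + 27641·(-747)
Scale by 107/1 = 107: (m₀, n₀) = (326243, -79929).
General solution: m = 326243 + 27641t, n = -79929 - 6772t for integer t.
m ≥ 0: smallest is 326243 mod 27641 = 22192 (at t = -11), with n = -5437.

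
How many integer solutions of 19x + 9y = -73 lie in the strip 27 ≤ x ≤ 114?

gcd(19, 9) = 1  (19 = 2·9 + 1, 9 = 9·1).
Back-substituting, 19·(1) + 9·(-2) = 1.
Scale by -73: particular solution (-73, 146); reduce x mod 9: (8, -25).
General solution: x = 8 + 9t, y = -25 - 19t for integer t.
27 ≤ 8 + 9t ≤ 114 gives t ∈ [3, 11], which is 9 values.

9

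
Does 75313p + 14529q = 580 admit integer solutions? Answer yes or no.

yes

gcd(75313, 14529):
  75313 = 5·14529 + 2668
  14529 = 5·2668 + 1189
  2668 = 2·1189 + 290
  1189 = 4·290 + 29
  290 = 10·29
so gcd(75313, 14529) = 29.
29 divides 580, so integer solutions exist.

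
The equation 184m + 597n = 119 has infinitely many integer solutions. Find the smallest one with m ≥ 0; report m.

536

gcd(597, 184) = 1  (597 = 3×184 + 45, 184 = 4×45 + 4, 45 = 11×4 + 1, 4 = 4×1).
1 divides 119, so solutions exist.
Back-substituting, 184×(-146) + 597×(45) = 1.
Scale by 119/1 = 119: (m₀, n₀) = (-17374, 5355).
General solution: m = -17374 + 597t, n = 5355 - 184t for integer t.
m ≥ 0: smallest is -17374 mod 597 = 536 (at t = 30), with n = -165.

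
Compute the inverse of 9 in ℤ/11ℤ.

5

gcd(11, 9) = 1.
By Bézout, 9·(5) + 11·(-4) = 1.
So 9·5 ≡ 1 (mod 11), and 5 mod 11 = 5.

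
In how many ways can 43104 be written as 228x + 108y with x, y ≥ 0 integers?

gcd(228, 108) = 12  (228 = 2×108 + 12, 108 = 9×12).
Back-substituting, 228×(1) + 108×(-2) = 12.
Scale by 3592: one solution is (3592, -7184). Reduce x mod 9: (1, 397).
General: x = 1 + 9t, y = 397 - 19t.
x ≥ 0 ⇒ t ≥ 0; y ≥ 0 ⇒ t ≤ 20. So t ∈ [0, 20]: 21 solutions.

21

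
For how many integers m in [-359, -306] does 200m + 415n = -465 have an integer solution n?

1

gcd(415, 200) = 5.
By Bézout, 200×(27) + 415×(-13) = 5.
Particular solution: (62, -31).
General solution: m = 62 + 83t, n = -31 - 40t for integer t.
-359 ≤ 62 + 83t ≤ -306 gives t ∈ [-5, -5], which is 1 value.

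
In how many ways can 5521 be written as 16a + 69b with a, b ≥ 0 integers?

5

gcd(69, 16) = 1.
By Bézout, 16·(13) + 69·(-3) = 1.
One solution: (13, 77).
General: a = 13 + 69t, b = 77 - 16t.
a ≥ 0 ⇒ t ≥ 0; b ≥ 0 ⇒ t ≤ 4. So t ∈ [0, 4]: 5 solutions.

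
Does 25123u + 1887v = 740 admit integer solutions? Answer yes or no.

gcd(25123, 1887) = 37  (25123 = 13*1887 + 592, 1887 = 3*592 + 111, 592 = 5*111 + 37, 111 = 3*37).
37 divides 740, so integer solutions exist.

yes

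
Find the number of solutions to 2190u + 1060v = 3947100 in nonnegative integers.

17

gcd(2190, 1060):
  2190 = 2×1060 + 70
  1060 = 15×70 + 10
  70 = 7×10
so gcd(2190, 1060) = 10.
Back-substitute for Bézout coefficients:
  10 = 1060 - 15×70
  ... = 2190×(-15) + 1060×(31)
Scale by 394710: one solution is (-5920650, 12236010). Reduce u mod 106: (86, 3546).
General: u = 86 + 106t, v = 3546 - 219t.
u ≥ 0 ⇒ t ≥ 0; v ≥ 0 ⇒ t ≤ 16. So t ∈ [0, 16]: 17 solutions.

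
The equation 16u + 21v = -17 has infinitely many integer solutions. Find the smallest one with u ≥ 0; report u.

gcd(21, 16):
  21 = 1*16 + 5
  16 = 3*5 + 1
  5 = 5*1
so gcd(21, 16) = 1.
1 divides -17, so solutions exist.
Back-substitute for Bézout coefficients:
  1 = 16 - 3*5
  ... = 16*(4) + 21*(-3)
Scale by -17/1 = -17: (u₀, v₀) = (-68, 51).
General solution: u = -68 + 21t, v = 51 - 16t for integer t.
u ≥ 0: smallest is -68 mod 21 = 16 (at t = 4), with v = -13.

16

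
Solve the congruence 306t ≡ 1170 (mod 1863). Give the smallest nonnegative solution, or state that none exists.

gcd(1863, 306):
  1863 = 6·306 + 27
  306 = 11·27 + 9
  27 = 3·9
so gcd(1863, 306) = 9.
9 divides 1170, so solutions exist.
Back-substitute for Bézout coefficients:
  9 = 306 - 11·27
  ... = 306·(67) + 1863·(-11)
So 306·(67) ≡ 9 (mod 1863); multiply by 130: t ≡ 8710 (mod 207).
Smallest nonnegative: t = 8710 mod 207 = 16.

16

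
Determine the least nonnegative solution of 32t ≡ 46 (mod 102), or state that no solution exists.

11

gcd(102, 32) = 2  (102 = 3*32 + 6, 32 = 5*6 + 2, 6 = 3*2).
2 divides 46, so solutions exist.
Back-substituting, 32*(16) + 102*(-5) = 2.
So 32*(16) ≡ 2 (mod 102); multiply by 23: t ≡ 368 (mod 51).
Smallest nonnegative: t = 368 mod 51 = 11.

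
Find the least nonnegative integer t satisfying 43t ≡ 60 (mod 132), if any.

gcd(132, 43) = 1.
1 divides 60, so solutions exist.
By Bézout, 43·(43) + 132·(-14) = 1.
So 43·(43) ≡ 1 (mod 132); multiply by 60: t ≡ 2580 (mod 132).
Smallest nonnegative: t = 2580 mod 132 = 72.

72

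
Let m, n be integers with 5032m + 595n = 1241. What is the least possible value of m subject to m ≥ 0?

gcd(5032, 595) = 17  (5032 = 8*595 + 272, 595 = 2*272 + 51, 272 = 5*51 + 17, 51 = 3*17).
17 divides 1241, so solutions exist.
Back-substituting, 5032*(11) + 595*(-93) = 17.
Scale by 1241/17 = 73: (m₀, n₀) = (803, -6789).
General solution: m = 803 + 35t, n = -6789 - 296t for integer t.
m ≥ 0: smallest is 803 mod 35 = 33 (at t = -22), with n = -277.

33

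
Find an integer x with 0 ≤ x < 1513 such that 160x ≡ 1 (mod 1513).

gcd(1513, 160) = 1  (1513 = 9·160 + 73, 160 = 2·73 + 14, 73 = 5·14 + 3, 14 = 4·3 + 2, 3 = 1·2 + 1, 2 = 2·1).
Back-substituting, 160·(-539) + 1513·(57) = 1.
So 160·-539 ≡ 1 (mod 1513), and -539 mod 1513 = 974.

974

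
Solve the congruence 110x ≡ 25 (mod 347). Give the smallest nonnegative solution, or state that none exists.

gcd(347, 110):
  347 = 3*110 + 17
  110 = 6*17 + 8
  17 = 2*8 + 1
  8 = 8*1
so gcd(347, 110) = 1.
1 divides 25, so solutions exist.
Back-substitute for Bézout coefficients:
  1 = 17 - 2*8
  ... = 110*(-41) + 347*(13)
So 110*(-41) ≡ 1 (mod 347); multiply by 25: x ≡ -1025 (mod 347).
Smallest nonnegative: x = -1025 mod 347 = 16.

16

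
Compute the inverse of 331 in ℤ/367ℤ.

316

gcd(367, 331):
  367 = 1*331 + 36
  331 = 9*36 + 7
  36 = 5*7 + 1
  7 = 7*1
so gcd(367, 331) = 1.
Back-substitute for Bézout coefficients:
  1 = 36 - 5*7
  ... = 331*(-51) + 367*(46)
So 331*-51 ≡ 1 (mod 367), and -51 mod 367 = 316.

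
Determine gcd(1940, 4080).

gcd(4080, 1940) = 20  (4080 = 2×1940 + 200, 1940 = 9×200 + 140, 200 = 1×140 + 60, 140 = 2×60 + 20, 60 = 3×20).

20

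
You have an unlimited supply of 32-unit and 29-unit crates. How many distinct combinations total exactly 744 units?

1

Need nonnegative integers with 32j + 29k = 744.
gcd(32, 29) = 1, and 32·(10) + 29·(-11) = 1.
So (j₀, k₀) = (7440, -8184); general j = 7440 + 29t, k = -8184 - 32t.
j ≥ 0 ⇒ t ≥ -256; k ≥ 0 ⇒ t ≤ -256. That's 1 value of t.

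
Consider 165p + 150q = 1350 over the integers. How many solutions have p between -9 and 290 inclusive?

30

gcd(165, 150):
  165 = 1·150 + 15
  150 = 10·15
so gcd(165, 150) = 15.
Back-substitute for Bézout coefficients:
  15 = 165 - 1·150
  ... = 165·(1) + 150·(-1)
Scale by 90: particular solution (90, -90); reduce p mod 10: (0, 9).
General solution: p = 0 + 10t, q = 9 - 11t for integer t.
-9 ≤ 0 + 10t ≤ 290 gives t ∈ [0, 29], which is 30 values.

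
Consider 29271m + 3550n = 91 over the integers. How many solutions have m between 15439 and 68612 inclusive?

15

gcd(29271, 3550) = 1  (29271 = 8*3550 + 871, 3550 = 4*871 + 66, 871 = 13*66 + 13, 66 = 5*13 + 1, 13 = 13*1).
Back-substituting, 29271*(-269) + 3550*(2218) = 1.
Scale by 91: particular solution (-24479, 201838); reduce m mod 3550: (371, -3059).
General solution: m = 371 + 3550t, n = -3059 - 29271t for integer t.
15439 ≤ 371 + 3550t ≤ 68612 gives t ∈ [5, 19], which is 15 values.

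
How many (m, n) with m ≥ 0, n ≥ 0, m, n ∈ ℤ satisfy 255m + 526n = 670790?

5

gcd(526, 255) = 1.
By Bézout, 255*(-33) + 526*(16) = 1.
One solution: (114, 1220).
General: m = 114 + 526t, n = 1220 - 255t.
m ≥ 0 ⇒ t ≥ 0; n ≥ 0 ⇒ t ≤ 4. So t ∈ [0, 4]: 5 solutions.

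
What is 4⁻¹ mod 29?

22

gcd(29, 4):
  29 = 7*4 + 1
  4 = 4*1
so gcd(29, 4) = 1.
Back-substitute for Bézout coefficients:
  1 = 29 - 7*4
  ... = 4*(-7) + 29*(1)
So 4*-7 ≡ 1 (mod 29), and -7 mod 29 = 22.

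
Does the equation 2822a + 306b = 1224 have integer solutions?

yes

gcd(2822, 306) = 34.
34 divides 1224, so integer solutions exist.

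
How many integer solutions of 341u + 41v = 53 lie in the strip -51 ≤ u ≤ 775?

20

gcd(341, 41) = 1  (341 = 8×41 + 13, 41 = 3×13 + 2, 13 = 6×2 + 1, 2 = 2×1).
Back-substituting, 341×(19) + 41×(-158) = 1.
Scale by 53: particular solution (1007, -8374); reduce u mod 41: (23, -190).
General solution: u = 23 + 41t, v = -190 - 341t for integer t.
-51 ≤ 23 + 41t ≤ 775 gives t ∈ [-1, 18], which is 20 values.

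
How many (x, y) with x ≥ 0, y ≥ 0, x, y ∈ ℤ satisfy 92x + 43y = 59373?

15

gcd(92, 43) = 1  (92 = 2×43 + 6, 43 = 7×6 + 1, 6 = 6×1).
Back-substituting, 92×(-7) + 43×(15) = 1.
Scale by 59373: one solution is (-415611, 890595). Reduce x mod 43: (27, 1323).
General: x = 27 + 43t, y = 1323 - 92t.
x ≥ 0 ⇒ t ≥ 0; y ≥ 0 ⇒ t ≤ 14. So t ∈ [0, 14]: 15 solutions.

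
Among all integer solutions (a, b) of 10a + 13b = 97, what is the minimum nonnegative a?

11

gcd(13, 10):
  13 = 1·10 + 3
  10 = 3·3 + 1
  3 = 3·1
so gcd(13, 10) = 1.
1 divides 97, so solutions exist.
Back-substitute for Bézout coefficients:
  1 = 10 - 3·3
  ... = 10·(4) + 13·(-3)
Scale by 97/1 = 97: (a₀, b₀) = (388, -291).
General solution: a = 388 + 13t, b = -291 - 10t for integer t.
a ≥ 0: smallest is 388 mod 13 = 11 (at t = -29), with b = -1.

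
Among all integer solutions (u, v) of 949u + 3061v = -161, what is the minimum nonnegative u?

932

gcd(3061, 949) = 1  (3061 = 3·949 + 214, 949 = 4·214 + 93, 214 = 2·93 + 28, 93 = 3·28 + 9, 28 = 3·9 + 1, 9 = 9·1).
1 divides -161, so solutions exist.
Back-substituting, 949·(-329) + 3061·(102) = 1.
Scale by -161/1 = -161: (u₀, v₀) = (52969, -16422).
General solution: u = 52969 + 3061t, v = -16422 - 949t for integer t.
u ≥ 0: smallest is 52969 mod 3061 = 932 (at t = -17), with v = -289.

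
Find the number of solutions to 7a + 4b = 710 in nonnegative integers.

25

gcd(7, 4):
  7 = 1*4 + 3
  4 = 1*3 + 1
  3 = 3*1
so gcd(7, 4) = 1.
Back-substitute for Bézout coefficients:
  1 = 4 - 1*3
  ... = 7*(-1) + 4*(2)
Scale by 710: one solution is (-710, 1420). Reduce a mod 4: (2, 174).
General: a = 2 + 4t, b = 174 - 7t.
a ≥ 0 ⇒ t ≥ 0; b ≥ 0 ⇒ t ≤ 24. So t ∈ [0, 24]: 25 solutions.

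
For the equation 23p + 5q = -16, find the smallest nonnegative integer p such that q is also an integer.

gcd(23, 5) = 1  (23 = 4*5 + 3, 5 = 1*3 + 2, 3 = 1*2 + 1, 2 = 2*1).
1 divides -16, so solutions exist.
Back-substituting, 23*(2) + 5*(-9) = 1.
Scale by -16/1 = -16: (p₀, q₀) = (-32, 144).
General solution: p = -32 + 5t, q = 144 - 23t for integer t.
p ≥ 0: smallest is -32 mod 5 = 3 (at t = 7), with q = -17.

3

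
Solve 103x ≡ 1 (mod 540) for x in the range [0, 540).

367

gcd(540, 103) = 1.
By Bézout, 103×(-173) + 540×(33) = 1.
So 103×-173 ≡ 1 (mod 540), and -173 mod 540 = 367.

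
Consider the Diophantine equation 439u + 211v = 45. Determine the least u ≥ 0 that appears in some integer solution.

gcd(439, 211) = 1.
1 divides 45, so solutions exist.
By Bézout, 439×(-62) + 211×(129) = 1.
Scale by 45/1 = 45: (u₀, v₀) = (-2790, 5805).
General solution: u = -2790 + 211t, v = 5805 - 439t for integer t.
u ≥ 0: smallest is -2790 mod 211 = 164 (at t = 14), with v = -341.

164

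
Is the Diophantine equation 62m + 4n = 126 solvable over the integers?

gcd(62, 4) = 2  (62 = 15*4 + 2, 4 = 2*2).
2 divides 126, so integer solutions exist.

yes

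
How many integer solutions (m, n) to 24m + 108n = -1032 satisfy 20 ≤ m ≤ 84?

gcd(108, 24):
  108 = 4×24 + 12
  24 = 2×12
so gcd(108, 24) = 12.
Back-substitute for Bézout coefficients:
  12 = 108 - 4×24
  ... = 24×(-4) + 108×(1)
Scale by -86: particular solution (344, -86); reduce m mod 9: (2, -10).
General solution: m = 2 + 9t, n = -10 - 2t for integer t.
20 ≤ 2 + 9t ≤ 84 gives t ∈ [2, 9], which is 8 values.

8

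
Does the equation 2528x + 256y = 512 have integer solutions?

yes

gcd(2528, 256):
  2528 = 9*256 + 224
  256 = 1*224 + 32
  224 = 7*32
so gcd(2528, 256) = 32.
32 divides 512, so integer solutions exist.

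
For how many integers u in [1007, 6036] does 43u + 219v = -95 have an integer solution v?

23

gcd(219, 43):
  219 = 5·43 + 4
  43 = 10·4 + 3
  4 = 1·3 + 1
  3 = 3·1
so gcd(219, 43) = 1.
Back-substitute for Bézout coefficients:
  1 = 4 - 1·3
  ... = 43·(-56) + 219·(11)
Scale by -95: particular solution (5320, -1045); reduce u mod 219: (64, -13).
General solution: u = 64 + 219t, v = -13 - 43t for integer t.
1007 ≤ 64 + 219t ≤ 6036 gives t ∈ [5, 27], which is 23 values.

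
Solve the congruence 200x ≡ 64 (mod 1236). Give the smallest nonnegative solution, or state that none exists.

gcd(1236, 200):
  1236 = 6*200 + 36
  200 = 5*36 + 20
  36 = 1*20 + 16
  20 = 1*16 + 4
  16 = 4*4
so gcd(1236, 200) = 4.
4 divides 64, so solutions exist.
Back-substitute for Bézout coefficients:
  4 = 20 - 1*16
  ... = 200*(68) + 1236*(-11)
So 200*(68) ≡ 4 (mod 1236); multiply by 16: x ≡ 1088 (mod 309).
Smallest nonnegative: x = 1088 mod 309 = 161.

161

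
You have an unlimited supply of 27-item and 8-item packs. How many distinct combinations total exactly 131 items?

Need nonnegative integers with 27j + 8k = 131.
gcd(27, 8) = 1, and 27·(3) + 8·(-10) = 1.
So (j₀, k₀) = (393, -1310); general j = 393 + 8t, k = -1310 - 27t.
j ≥ 0 ⇒ t ≥ -49; k ≥ 0 ⇒ t ≤ -49. That's 1 value of t.

1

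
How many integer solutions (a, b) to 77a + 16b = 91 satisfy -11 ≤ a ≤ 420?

27

gcd(77, 16) = 1.
By Bézout, 77×(5) + 16×(-24) = 1.
Particular solution: (7, -28).
General solution: a = 7 + 16t, b = -28 - 77t for integer t.
-11 ≤ 7 + 16t ≤ 420 gives t ∈ [-1, 25], which is 27 values.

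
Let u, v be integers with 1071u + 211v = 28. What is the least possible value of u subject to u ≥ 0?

gcd(1071, 211):
  1071 = 5×211 + 16
  211 = 13×16 + 3
  16 = 5×3 + 1
  3 = 3×1
so gcd(1071, 211) = 1.
1 divides 28, so solutions exist.
Back-substitute for Bézout coefficients:
  1 = 16 - 5×3
  ... = 1071×(66) + 211×(-335)
Scale by 28/1 = 28: (u₀, v₀) = (1848, -9380).
General solution: u = 1848 + 211t, v = -9380 - 1071t for integer t.
u ≥ 0: smallest is 1848 mod 211 = 160 (at t = -8), with v = -812.

160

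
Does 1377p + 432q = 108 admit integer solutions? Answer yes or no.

yes

gcd(1377, 432):
  1377 = 3*432 + 81
  432 = 5*81 + 27
  81 = 3*27
so gcd(1377, 432) = 27.
27 divides 108, so integer solutions exist.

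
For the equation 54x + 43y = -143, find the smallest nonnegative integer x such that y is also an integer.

30

gcd(54, 43) = 1  (54 = 1×43 + 11, 43 = 3×11 + 10, 11 = 1×10 + 1, 10 = 10×1).
1 divides -143, so solutions exist.
Back-substituting, 54×(4) + 43×(-5) = 1.
Scale by -143/1 = -143: (x₀, y₀) = (-572, 715).
General solution: x = -572 + 43t, y = 715 - 54t for integer t.
x ≥ 0: smallest is -572 mod 43 = 30 (at t = 14), with y = -41.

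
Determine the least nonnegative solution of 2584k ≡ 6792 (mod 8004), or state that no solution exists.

gcd(8004, 2584):
  8004 = 3·2584 + 252
  2584 = 10·252 + 64
  252 = 3·64 + 60
  64 = 1·60 + 4
  60 = 15·4
so gcd(8004, 2584) = 4.
4 divides 6792, so solutions exist.
Back-substitute for Bézout coefficients:
  4 = 64 - 1·60
  ... = 2584·(127) + 8004·(-41)
So 2584·(127) ≡ 4 (mod 8004); multiply by 1698: k ≡ 215646 (mod 2001).
Smallest nonnegative: k = 215646 mod 2001 = 1539.

1539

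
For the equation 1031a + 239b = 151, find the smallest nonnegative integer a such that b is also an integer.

53

gcd(1031, 239):
  1031 = 4×239 + 75
  239 = 3×75 + 14
  75 = 5×14 + 5
  14 = 2×5 + 4
  5 = 1×4 + 1
  4 = 4×1
so gcd(1031, 239) = 1.
1 divides 151, so solutions exist.
Back-substitute for Bézout coefficients:
  1 = 5 - 1×4
  ... = 1031×(51) + 239×(-220)
Scale by 151/1 = 151: (a₀, b₀) = (7701, -33220).
General solution: a = 7701 + 239t, b = -33220 - 1031t for integer t.
a ≥ 0: smallest is 7701 mod 239 = 53 (at t = -32), with b = -228.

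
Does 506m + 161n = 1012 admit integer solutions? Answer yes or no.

yes

gcd(506, 161) = 23.
23 divides 1012, so integer solutions exist.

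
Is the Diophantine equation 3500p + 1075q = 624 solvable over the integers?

no

gcd(3500, 1075) = 25  (3500 = 3·1075 + 275, 1075 = 3·275 + 250, 275 = 1·250 + 25, 250 = 10·25).
25 does not divide 624 (remainder 24), so no integer solutions.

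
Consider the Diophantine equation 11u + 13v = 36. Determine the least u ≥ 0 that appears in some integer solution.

8

gcd(13, 11) = 1.
1 divides 36, so solutions exist.
By Bézout, 11*(6) + 13*(-5) = 1.
Scale by 36/1 = 36: (u₀, v₀) = (216, -180).
General solution: u = 216 + 13t, v = -180 - 11t for integer t.
u ≥ 0: smallest is 216 mod 13 = 8 (at t = -16), with v = -4.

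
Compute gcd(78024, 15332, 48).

gcd(78024, 15332) = 4  (78024 = 5×15332 + 1364, 15332 = 11×1364 + 328, 1364 = 4×328 + 52, 328 = 6×52 + 16, 52 = 3×16 + 4, 16 = 4×4).
gcd(4, 48) = 4.

4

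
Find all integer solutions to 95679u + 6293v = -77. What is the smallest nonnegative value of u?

3416

gcd(95679, 6293):
  95679 = 15*6293 + 1284
  6293 = 4*1284 + 1157
  1284 = 1*1157 + 127
  1157 = 9*127 + 14
  127 = 9*14 + 1
  14 = 14*1
so gcd(95679, 6293) = 1.
1 divides -77, so solutions exist.
Back-substitute for Bézout coefficients:
  1 = 127 - 9*14
  ... = 95679*(446) + 6293*(-6781)
Scale by -77/1 = -77: (u₀, v₀) = (-34342, 522137).
General solution: u = -34342 + 6293t, v = 522137 - 95679t for integer t.
u ≥ 0: smallest is -34342 mod 6293 = 3416 (at t = 6), with v = -51937.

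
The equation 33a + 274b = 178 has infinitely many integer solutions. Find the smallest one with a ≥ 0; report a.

22

gcd(274, 33) = 1.
1 divides 178, so solutions exist.
By Bézout, 33*(-83) + 274*(10) = 1.
Scale by 178/1 = 178: (a₀, b₀) = (-14774, 1780).
General solution: a = -14774 + 274t, b = 1780 - 33t for integer t.
a ≥ 0: smallest is -14774 mod 274 = 22 (at t = 54), with b = -2.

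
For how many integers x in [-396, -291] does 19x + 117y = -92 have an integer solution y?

1

gcd(117, 19) = 1.
By Bézout, 19*(37) + 117*(-6) = 1.
Particular solution: (106, -18).
General solution: x = 106 + 117t, y = -18 - 19t for integer t.
-396 ≤ 106 + 117t ≤ -291 gives t ∈ [-4, -4], which is 1 value.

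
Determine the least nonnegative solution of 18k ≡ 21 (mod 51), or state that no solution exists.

4

gcd(51, 18):
  51 = 2·18 + 15
  18 = 1·15 + 3
  15 = 5·3
so gcd(51, 18) = 3.
3 divides 21, so solutions exist.
Back-substitute for Bézout coefficients:
  3 = 18 - 1·15
  ... = 18·(3) + 51·(-1)
So 18·(3) ≡ 3 (mod 51); multiply by 7: k ≡ 21 (mod 17).
Smallest nonnegative: k = 21 mod 17 = 4.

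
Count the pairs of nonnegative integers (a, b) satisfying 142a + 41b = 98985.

gcd(142, 41):
  142 = 3×41 + 19
  41 = 2×19 + 3
  19 = 6×3 + 1
  3 = 3×1
so gcd(142, 41) = 1.
Back-substitute for Bézout coefficients:
  1 = 19 - 6×3
  ... = 142×(13) + 41×(-45)
Scale by 98985: one solution is (1286805, -4454325). Reduce a mod 41: (20, 2345).
General: a = 20 + 41t, b = 2345 - 142t.
a ≥ 0 ⇒ t ≥ 0; b ≥ 0 ⇒ t ≤ 16. So t ∈ [0, 16]: 17 solutions.

17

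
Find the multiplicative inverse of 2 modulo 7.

gcd(7, 2):
  7 = 3·2 + 1
  2 = 2·1
so gcd(7, 2) = 1.
Back-substitute for Bézout coefficients:
  1 = 7 - 3·2
  ... = 2·(-3) + 7·(1)
So 2·-3 ≡ 1 (mod 7), and -3 mod 7 = 4.

4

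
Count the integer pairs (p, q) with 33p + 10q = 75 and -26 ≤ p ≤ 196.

gcd(33, 10):
  33 = 3×10 + 3
  10 = 3×3 + 1
  3 = 3×1
so gcd(33, 10) = 1.
Back-substitute for Bézout coefficients:
  1 = 10 - 3×3
  ... = 33×(-3) + 10×(10)
Scale by 75: particular solution (-225, 750); reduce p mod 10: (5, -9).
General solution: p = 5 + 10t, q = -9 - 33t for integer t.
-26 ≤ 5 + 10t ≤ 196 gives t ∈ [-3, 19], which is 23 values.

23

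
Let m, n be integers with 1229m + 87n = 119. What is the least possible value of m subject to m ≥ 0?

gcd(1229, 87) = 1.
1 divides 119, so solutions exist.
By Bézout, 1229×(8) + 87×(-113) = 1.
Scale by 119/1 = 119: (m₀, n₀) = (952, -13447).
General solution: m = 952 + 87t, n = -13447 - 1229t for integer t.
m ≥ 0: smallest is 952 mod 87 = 82 (at t = -10), with n = -1157.

82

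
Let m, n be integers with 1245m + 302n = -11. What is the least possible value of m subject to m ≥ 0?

65

gcd(1245, 302):
  1245 = 4·302 + 37
  302 = 8·37 + 6
  37 = 6·6 + 1
  6 = 6·1
so gcd(1245, 302) = 1.
1 divides -11, so solutions exist.
Back-substitute for Bézout coefficients:
  1 = 37 - 6·6
  ... = 1245·(49) + 302·(-202)
Scale by -11/1 = -11: (m₀, n₀) = (-539, 2222).
General solution: m = -539 + 302t, n = 2222 - 1245t for integer t.
m ≥ 0: smallest is -539 mod 302 = 65 (at t = 2), with n = -268.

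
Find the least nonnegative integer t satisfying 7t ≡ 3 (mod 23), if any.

gcd(23, 7):
  23 = 3×7 + 2
  7 = 3×2 + 1
  2 = 2×1
so gcd(23, 7) = 1.
1 divides 3, so solutions exist.
Back-substitute for Bézout coefficients:
  1 = 7 - 3×2
  ... = 7×(10) + 23×(-3)
So 7×(10) ≡ 1 (mod 23); multiply by 3: t ≡ 30 (mod 23).
Smallest nonnegative: t = 30 mod 23 = 7.

7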